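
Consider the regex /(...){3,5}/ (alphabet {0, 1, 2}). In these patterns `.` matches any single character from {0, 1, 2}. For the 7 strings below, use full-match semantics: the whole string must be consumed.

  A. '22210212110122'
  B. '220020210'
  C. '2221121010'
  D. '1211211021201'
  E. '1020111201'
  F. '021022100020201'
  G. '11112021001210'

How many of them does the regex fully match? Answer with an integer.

A → no match
B → match
C → no match
D → no match
E → no match
F → match
G → no match
Total matched: 2

2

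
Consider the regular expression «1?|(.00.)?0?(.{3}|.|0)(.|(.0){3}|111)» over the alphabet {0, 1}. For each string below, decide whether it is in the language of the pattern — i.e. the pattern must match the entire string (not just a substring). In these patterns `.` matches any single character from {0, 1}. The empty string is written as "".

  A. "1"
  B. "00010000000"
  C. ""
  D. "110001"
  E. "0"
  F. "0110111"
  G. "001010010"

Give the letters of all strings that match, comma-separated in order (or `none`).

A. "1" → match
B. "00010000000" → match
C. "" → match
D. "110001" → no match
E. "0" → no match
F. "0110111" → match
G. "001010010" → no match

A, B, C, F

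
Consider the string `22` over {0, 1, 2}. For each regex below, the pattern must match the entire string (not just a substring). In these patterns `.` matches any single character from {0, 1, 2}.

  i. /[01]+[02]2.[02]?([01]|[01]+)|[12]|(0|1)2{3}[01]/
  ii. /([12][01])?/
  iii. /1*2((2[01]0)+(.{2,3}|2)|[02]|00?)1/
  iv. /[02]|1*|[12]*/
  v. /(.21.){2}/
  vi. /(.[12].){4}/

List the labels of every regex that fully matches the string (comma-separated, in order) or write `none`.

iv

i → no match
ii → no match
iii → no match — must end with `1`
iv → match
v → no match
vi → no match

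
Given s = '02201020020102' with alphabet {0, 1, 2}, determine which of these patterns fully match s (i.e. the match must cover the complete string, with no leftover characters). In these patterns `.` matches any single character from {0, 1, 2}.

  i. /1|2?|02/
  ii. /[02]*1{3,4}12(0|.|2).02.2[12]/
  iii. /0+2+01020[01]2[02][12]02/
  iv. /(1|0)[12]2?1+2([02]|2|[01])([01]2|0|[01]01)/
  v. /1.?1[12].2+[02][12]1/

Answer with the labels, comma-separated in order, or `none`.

iii

i → no match
ii → no match
iii → match
iv → no match
v → no match — must start with '1'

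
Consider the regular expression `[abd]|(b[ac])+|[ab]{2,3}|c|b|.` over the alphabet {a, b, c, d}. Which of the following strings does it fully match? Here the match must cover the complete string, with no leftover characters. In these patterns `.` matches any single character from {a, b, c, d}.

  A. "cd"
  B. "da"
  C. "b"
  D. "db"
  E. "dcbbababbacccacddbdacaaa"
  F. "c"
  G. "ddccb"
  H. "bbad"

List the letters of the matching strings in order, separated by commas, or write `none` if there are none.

A → no match
B → no match
C → match
D → no match
E → no match
F → match
G → no match
H → no match

C, F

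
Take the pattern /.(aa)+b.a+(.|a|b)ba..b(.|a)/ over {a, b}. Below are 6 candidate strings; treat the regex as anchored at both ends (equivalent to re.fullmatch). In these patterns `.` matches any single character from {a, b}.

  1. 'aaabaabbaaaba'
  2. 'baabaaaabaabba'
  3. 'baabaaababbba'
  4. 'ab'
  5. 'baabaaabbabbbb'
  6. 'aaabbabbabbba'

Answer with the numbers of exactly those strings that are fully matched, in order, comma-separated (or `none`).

1, 2, 3, 5, 6

1 → match
2 → match
3 → match
4 → no match
5 → match
6 → match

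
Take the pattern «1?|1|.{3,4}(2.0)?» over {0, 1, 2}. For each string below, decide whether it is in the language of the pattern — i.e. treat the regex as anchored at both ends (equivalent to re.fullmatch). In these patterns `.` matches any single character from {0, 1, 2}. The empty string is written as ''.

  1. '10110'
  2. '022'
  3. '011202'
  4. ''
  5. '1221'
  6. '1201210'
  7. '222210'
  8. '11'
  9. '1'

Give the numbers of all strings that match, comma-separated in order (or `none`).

2, 4, 5, 6, 7, 9

1 → no match
2 → match
3 → no match
4 → match
5 → match
6 → match
7 → match
8 → no match
9 → match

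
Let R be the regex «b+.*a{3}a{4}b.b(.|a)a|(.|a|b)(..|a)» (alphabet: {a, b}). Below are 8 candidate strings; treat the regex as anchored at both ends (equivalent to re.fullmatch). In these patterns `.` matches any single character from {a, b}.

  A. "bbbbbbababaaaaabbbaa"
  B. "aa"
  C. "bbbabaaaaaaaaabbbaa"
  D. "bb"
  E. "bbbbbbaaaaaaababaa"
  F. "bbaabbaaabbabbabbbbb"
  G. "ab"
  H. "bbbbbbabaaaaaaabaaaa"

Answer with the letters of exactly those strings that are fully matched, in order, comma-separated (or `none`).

A → no match
B → match
C → match
D → no match
E → match
F → no match
G → no match
H → no match

B, C, E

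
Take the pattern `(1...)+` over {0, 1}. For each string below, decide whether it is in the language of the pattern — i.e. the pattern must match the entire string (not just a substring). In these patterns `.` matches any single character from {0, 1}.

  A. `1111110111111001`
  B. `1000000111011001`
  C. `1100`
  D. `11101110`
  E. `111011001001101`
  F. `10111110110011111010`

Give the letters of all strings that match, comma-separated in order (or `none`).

A → match
B → no match
C → match
D → match
E → no match
F → match

A, C, D, F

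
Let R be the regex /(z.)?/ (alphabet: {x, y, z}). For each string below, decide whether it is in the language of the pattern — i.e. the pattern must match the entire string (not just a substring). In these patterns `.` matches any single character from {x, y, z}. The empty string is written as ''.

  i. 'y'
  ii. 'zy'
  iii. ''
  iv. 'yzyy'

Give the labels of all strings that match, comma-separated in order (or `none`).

ii, iii

i → no match
ii → match
iii → match
iv → no match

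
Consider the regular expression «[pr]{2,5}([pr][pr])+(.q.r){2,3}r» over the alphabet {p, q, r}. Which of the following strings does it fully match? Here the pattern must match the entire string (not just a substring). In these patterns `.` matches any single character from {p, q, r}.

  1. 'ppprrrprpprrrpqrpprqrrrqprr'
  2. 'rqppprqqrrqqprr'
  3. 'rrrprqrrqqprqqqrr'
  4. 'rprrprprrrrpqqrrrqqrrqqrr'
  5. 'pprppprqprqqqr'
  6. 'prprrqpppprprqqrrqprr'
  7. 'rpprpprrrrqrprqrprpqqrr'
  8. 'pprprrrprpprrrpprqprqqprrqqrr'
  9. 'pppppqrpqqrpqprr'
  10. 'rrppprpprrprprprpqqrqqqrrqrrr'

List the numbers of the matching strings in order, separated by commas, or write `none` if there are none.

3, 4, 8, 10

1 → no match
2 → no match
3 → match
4 → match
5 → no match — must end with 'rr'
6 → no match
7 → no match
8 → match
9 → no match
10 → match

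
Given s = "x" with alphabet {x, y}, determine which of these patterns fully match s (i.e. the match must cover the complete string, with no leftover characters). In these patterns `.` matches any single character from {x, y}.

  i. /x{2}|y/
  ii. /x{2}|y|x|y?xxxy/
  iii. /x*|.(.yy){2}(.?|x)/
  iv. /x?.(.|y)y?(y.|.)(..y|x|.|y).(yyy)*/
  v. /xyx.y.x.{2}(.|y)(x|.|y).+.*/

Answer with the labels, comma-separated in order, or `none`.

ii, iii

i → no match
ii → match
iii → match
iv → no match
v → no match — must start with "xyx"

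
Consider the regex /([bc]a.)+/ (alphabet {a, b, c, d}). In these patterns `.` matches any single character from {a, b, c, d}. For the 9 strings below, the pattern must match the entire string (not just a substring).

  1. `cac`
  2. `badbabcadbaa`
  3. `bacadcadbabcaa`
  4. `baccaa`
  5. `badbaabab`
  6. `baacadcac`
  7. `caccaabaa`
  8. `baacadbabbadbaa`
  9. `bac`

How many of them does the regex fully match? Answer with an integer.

1 → match
2 → match
3 → no match
4 → match
5 → match
6 → match
7 → match
8 → match
9 → match
Total matched: 8

8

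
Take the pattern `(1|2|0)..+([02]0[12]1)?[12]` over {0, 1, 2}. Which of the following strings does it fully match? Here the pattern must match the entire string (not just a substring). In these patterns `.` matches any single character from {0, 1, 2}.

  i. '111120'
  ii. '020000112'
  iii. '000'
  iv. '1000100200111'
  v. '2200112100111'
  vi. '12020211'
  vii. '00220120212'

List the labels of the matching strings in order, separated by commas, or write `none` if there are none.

ii, iv, v, vi, vii

i → no match
ii → match
iii → no match
iv → match
v → match
vi → match
vii → match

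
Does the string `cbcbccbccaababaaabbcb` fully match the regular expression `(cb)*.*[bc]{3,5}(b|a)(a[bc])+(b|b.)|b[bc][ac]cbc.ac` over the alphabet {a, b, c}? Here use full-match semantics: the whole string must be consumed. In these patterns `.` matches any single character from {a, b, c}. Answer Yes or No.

No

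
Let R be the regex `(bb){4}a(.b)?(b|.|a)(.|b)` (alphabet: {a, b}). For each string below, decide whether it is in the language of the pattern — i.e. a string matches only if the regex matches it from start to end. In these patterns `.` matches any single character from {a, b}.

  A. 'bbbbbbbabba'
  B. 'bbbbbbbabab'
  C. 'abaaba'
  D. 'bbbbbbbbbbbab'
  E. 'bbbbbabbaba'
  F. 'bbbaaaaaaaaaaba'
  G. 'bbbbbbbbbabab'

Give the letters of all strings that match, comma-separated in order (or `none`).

A. 'bbbbbbbabba' → no match
B. 'bbbbbbbabab' → no match
C. 'abaaba' → no match — must start with 'bb'
D → no match
E. 'bbbbbabbaba' → no match
F → no match
G → no match

none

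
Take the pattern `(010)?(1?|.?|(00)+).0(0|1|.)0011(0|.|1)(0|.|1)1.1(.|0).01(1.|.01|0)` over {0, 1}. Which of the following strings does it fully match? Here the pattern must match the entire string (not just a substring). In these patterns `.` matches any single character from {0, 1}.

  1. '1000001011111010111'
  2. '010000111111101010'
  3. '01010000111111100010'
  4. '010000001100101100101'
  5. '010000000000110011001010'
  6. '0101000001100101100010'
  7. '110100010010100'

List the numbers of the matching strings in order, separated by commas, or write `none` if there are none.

2, 3

1 → no match
2 → match
3 → match
4 → no match
5 → no match
6 → no match
7 → no match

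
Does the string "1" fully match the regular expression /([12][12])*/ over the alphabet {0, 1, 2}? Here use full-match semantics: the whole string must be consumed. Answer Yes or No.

No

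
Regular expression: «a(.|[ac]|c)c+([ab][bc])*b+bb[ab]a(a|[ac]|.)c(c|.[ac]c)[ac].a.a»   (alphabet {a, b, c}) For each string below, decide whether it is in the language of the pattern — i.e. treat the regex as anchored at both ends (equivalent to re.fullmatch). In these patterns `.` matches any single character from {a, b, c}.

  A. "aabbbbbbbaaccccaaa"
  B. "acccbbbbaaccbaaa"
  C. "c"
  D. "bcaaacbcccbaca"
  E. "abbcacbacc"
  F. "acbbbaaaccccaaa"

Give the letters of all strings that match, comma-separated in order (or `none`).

A → no match
B → no match
C. "c" → no match — must start with "a"
D → no match — must start with "a"
E. "abbcacbacc" → no match — must end with "a"
F → no match

none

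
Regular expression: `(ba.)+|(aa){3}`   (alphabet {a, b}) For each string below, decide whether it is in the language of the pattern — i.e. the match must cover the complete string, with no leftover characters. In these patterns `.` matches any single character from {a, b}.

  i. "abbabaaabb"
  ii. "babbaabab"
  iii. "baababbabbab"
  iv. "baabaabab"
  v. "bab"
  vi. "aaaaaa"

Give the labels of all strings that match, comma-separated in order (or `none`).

i → no match
ii → match
iii → match
iv → match
v → match
vi → match

ii, iii, iv, v, vi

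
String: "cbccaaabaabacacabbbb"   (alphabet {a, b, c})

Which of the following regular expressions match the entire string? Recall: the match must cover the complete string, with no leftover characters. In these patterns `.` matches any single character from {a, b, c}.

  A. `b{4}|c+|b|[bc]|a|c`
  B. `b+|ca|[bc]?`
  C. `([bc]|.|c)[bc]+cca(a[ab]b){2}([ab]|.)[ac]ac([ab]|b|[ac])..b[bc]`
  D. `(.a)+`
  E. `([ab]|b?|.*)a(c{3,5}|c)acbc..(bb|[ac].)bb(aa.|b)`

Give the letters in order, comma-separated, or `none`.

A → no match
B → no match
C → match
D → no match — must end with "a"
E → no match

C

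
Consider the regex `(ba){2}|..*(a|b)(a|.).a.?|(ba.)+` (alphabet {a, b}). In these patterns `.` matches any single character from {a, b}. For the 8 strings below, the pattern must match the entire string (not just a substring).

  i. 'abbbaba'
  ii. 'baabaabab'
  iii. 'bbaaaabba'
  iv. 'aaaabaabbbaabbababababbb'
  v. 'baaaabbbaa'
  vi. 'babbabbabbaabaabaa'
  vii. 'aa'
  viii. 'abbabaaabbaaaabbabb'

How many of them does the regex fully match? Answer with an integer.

i → match
ii → match
iii → match
iv → no match
v → match
vi → match
vii → no match
viii → no match
Total matched: 5

5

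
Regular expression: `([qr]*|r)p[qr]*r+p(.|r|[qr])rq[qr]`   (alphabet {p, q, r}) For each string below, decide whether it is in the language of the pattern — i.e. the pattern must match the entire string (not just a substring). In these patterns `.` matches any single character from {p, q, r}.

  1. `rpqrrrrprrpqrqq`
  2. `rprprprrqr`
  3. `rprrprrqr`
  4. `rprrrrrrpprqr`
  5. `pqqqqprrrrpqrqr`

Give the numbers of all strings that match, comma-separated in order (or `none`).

3, 4

1 → no match
2 → no match
3 → match
4 → match
5 → no match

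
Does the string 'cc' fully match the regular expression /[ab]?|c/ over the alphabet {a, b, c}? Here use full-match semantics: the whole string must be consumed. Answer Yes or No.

No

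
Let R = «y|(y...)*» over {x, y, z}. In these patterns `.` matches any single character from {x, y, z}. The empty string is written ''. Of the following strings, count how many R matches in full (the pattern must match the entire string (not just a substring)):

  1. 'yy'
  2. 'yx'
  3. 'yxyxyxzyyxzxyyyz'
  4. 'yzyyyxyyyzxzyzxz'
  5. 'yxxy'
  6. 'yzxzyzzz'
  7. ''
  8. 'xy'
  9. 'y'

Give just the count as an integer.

6

1 → no match
2 → no match
3 → match
4 → match
5 → match
6 → match
7 → match
8 → no match
9 → match
Total matched: 6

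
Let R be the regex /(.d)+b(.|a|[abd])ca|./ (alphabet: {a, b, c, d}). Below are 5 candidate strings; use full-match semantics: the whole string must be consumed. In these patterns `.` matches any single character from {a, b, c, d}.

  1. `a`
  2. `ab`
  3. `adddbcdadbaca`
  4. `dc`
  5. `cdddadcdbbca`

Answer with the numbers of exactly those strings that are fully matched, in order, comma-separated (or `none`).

1. `a` → match
2. `ab` → no match
3 → no match
4. `dc` → no match
5. `cdddadcdbbca` → match

1, 5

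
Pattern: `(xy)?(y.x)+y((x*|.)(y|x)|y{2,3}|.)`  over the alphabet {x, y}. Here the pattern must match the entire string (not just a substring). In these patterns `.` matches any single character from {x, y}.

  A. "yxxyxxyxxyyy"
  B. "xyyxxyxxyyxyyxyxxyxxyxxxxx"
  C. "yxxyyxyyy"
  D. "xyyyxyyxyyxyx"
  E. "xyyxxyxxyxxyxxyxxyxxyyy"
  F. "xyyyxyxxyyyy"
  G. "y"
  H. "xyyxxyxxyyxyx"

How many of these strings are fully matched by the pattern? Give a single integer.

7

A → match
B → match
C → match
D → match
E → match
F → match
G → no match
H → match
Total matched: 7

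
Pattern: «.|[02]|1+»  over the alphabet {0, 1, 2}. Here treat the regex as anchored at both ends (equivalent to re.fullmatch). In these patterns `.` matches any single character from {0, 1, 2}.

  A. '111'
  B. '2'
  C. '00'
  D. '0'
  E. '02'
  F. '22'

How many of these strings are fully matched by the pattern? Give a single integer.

A. '111' → match
B. '2' → match
C. '00' → no match
D. '0' → match
E. '02' → no match
F. '22' → no match
Total matched: 3

3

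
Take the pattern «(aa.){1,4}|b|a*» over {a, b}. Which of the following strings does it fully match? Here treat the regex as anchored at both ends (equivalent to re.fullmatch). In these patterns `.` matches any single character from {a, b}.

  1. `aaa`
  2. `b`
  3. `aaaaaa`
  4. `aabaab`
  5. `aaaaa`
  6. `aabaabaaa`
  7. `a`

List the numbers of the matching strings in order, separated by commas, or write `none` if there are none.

1, 2, 3, 4, 5, 6, 7

1 → match
2 → match
3 → match
4 → match
5 → match
6 → match
7 → match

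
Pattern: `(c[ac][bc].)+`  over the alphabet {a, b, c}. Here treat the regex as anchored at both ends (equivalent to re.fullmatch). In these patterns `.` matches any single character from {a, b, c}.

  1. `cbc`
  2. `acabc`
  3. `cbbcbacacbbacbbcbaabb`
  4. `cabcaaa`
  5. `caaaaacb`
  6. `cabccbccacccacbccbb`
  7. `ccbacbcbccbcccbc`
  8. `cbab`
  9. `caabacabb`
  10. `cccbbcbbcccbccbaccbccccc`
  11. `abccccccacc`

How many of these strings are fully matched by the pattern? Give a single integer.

1 → no match
2 → no match — must start with `c`
3 → no match
4 → no match
5 → no match
6 → no match
7 → no match
8 → no match
9 → no match
10 → no match
11 → no match — must start with `c`
Total matched: 0

0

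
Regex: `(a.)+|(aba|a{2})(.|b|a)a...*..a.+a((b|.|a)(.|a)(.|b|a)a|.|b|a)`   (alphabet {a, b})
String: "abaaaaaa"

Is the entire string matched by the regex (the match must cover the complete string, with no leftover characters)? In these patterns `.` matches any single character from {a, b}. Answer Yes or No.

Yes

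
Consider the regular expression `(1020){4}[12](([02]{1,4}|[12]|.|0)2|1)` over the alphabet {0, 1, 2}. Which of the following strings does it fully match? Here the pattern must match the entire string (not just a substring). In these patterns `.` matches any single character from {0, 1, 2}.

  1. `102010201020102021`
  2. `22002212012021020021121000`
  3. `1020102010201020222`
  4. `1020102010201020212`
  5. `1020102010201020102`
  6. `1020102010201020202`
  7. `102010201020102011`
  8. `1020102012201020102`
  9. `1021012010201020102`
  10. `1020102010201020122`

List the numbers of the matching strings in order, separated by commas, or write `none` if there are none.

1 → match
2 → no match — must start with `1020`
3 → match
4 → match
5 → match
6 → match
7 → match
8 → no match
9 → no match — must start with `1020`
10 → match

1, 3, 4, 5, 6, 7, 10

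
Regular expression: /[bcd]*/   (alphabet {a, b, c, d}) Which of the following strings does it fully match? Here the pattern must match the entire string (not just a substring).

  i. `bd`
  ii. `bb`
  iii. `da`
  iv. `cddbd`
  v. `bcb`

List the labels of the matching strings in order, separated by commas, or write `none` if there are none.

i → match
ii → match
iii → no match
iv → match
v → match

i, ii, iv, v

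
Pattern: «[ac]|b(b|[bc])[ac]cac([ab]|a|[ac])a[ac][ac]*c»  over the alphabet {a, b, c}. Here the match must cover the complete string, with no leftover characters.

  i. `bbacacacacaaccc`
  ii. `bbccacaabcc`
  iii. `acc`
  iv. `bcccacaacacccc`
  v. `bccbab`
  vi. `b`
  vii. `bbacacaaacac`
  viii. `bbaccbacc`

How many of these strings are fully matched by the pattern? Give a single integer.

2

i → no match
ii. `bbccacaabcc` → no match
iii. `acc` → no match
iv → match
v. `bccbab` → no match
vi. `b` → no match
vii. `bbacacaaacac` → match
viii. `bbaccbacc` → no match
Total matched: 2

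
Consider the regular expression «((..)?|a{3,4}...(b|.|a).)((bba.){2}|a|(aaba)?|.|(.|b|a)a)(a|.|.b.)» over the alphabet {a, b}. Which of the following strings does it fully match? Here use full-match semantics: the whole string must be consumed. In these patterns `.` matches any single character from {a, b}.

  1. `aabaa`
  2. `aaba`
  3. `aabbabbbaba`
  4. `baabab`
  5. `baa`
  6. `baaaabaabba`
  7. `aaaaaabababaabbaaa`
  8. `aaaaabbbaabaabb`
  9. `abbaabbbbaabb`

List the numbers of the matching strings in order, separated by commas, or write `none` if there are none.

1 → match
2 → match
3 → match
4 → no match
5 → match
6 → no match
7 → no match
8 → match
9 → no match

1, 2, 3, 5, 8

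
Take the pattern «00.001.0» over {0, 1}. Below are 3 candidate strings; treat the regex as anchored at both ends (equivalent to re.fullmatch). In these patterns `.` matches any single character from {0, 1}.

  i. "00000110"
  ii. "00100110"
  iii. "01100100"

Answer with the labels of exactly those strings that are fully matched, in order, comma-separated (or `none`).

i, ii

i → match
ii → match
iii → no match — must start with "00"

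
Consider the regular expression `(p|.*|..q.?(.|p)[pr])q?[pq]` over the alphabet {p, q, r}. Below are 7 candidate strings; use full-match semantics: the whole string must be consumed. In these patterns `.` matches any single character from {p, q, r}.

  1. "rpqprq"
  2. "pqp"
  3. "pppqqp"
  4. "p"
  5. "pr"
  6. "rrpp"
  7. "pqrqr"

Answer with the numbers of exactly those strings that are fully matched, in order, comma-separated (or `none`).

1, 2, 3, 4, 6

1 → match
2 → match
3 → match
4 → match
5 → no match
6 → match
7 → no match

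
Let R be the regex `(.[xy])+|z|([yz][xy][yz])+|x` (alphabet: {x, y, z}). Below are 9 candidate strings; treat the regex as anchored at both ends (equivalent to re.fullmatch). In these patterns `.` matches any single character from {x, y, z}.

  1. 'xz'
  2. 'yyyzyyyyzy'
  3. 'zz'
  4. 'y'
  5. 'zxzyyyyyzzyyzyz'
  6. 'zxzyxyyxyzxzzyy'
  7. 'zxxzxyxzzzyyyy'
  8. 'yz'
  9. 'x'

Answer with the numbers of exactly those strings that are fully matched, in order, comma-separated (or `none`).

5, 6, 9

1 → no match
2 → no match
3 → no match
4 → no match
5 → match
6 → match
7 → no match
8 → no match
9 → match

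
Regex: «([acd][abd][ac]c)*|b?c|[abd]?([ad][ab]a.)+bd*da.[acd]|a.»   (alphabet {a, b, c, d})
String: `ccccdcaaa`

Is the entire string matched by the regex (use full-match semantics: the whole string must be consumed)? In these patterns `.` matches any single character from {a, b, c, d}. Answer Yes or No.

No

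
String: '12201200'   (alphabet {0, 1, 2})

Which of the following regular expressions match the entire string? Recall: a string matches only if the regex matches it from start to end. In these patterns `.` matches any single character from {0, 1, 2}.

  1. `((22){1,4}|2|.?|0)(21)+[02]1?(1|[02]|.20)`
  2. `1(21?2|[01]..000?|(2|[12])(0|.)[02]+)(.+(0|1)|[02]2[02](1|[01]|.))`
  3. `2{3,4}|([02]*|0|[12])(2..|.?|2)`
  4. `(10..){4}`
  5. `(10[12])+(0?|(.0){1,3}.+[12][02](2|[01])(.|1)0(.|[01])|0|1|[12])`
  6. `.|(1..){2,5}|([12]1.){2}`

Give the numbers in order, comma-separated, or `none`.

1 → no match
2 → match
3 → no match
4 → no match — must start with '10'
5 → no match — must start with '10'
6 → no match

2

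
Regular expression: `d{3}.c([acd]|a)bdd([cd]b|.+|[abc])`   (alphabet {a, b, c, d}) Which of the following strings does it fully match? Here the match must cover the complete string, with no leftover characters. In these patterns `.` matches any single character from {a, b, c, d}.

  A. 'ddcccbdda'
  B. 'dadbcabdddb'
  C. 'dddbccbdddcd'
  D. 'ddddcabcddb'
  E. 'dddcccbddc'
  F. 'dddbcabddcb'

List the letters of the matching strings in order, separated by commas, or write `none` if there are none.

A → no match
B → no match
C → match
D → no match
E → match
F → match

C, E, F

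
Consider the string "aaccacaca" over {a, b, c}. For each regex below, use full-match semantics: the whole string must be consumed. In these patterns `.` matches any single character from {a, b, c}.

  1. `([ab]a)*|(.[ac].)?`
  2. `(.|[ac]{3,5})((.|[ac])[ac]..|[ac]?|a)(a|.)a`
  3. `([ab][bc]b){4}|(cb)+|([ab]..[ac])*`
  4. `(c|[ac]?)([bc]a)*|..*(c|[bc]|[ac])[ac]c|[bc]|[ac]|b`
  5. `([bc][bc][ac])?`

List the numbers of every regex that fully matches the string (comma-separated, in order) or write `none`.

1 → no match
2 → match
3 → no match
4 → no match
5 → no match

2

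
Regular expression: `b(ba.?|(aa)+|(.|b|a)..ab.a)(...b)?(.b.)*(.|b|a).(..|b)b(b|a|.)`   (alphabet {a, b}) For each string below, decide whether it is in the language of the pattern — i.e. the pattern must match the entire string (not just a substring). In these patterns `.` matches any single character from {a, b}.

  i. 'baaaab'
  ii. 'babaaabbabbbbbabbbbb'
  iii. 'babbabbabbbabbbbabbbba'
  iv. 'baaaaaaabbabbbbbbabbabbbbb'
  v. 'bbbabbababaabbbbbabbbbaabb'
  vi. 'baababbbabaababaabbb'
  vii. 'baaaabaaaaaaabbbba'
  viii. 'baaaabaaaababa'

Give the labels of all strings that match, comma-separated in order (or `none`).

iii, viii

i → no match
ii → no match
iii → match
iv → no match
v → no match
vi → no match
vii → no match
viii → match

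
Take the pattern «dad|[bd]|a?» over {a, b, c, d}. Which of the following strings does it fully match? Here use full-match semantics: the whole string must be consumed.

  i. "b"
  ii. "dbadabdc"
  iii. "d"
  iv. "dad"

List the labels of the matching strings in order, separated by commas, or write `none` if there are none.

i → match
ii → no match
iii → match
iv → match

i, iii, iv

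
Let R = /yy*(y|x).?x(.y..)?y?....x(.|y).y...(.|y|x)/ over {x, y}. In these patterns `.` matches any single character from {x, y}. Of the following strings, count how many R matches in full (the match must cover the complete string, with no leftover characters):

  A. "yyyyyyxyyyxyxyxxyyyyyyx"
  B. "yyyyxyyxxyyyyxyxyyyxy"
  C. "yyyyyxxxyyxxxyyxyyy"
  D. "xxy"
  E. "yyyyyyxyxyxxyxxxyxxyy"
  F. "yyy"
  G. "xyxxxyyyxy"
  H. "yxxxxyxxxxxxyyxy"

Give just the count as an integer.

A → match
B → match
C → match
D → no match — must start with "y"
E → match
F → no match
G → no match — must start with "y"
H → no match
Total matched: 4

4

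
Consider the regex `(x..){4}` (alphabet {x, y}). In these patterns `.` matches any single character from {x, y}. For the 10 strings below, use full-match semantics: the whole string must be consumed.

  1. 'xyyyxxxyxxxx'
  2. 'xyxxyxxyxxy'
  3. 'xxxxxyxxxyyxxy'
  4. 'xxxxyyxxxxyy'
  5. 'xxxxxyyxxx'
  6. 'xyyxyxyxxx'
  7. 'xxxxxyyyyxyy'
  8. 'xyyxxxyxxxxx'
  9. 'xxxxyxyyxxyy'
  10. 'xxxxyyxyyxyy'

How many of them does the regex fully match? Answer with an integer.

1. 'xyyyxxxyxxxx' → no match
2. 'xyxxyxxyxxy' → no match
3 → no match
4. 'xxxxyyxxxxyy' → match
5. 'xxxxxyyxxx' → no match
6. 'xyyxyxyxxx' → no match
7. 'xxxxxyyyyxyy' → no match
8. 'xyyxxxyxxxxx' → no match
9. 'xxxxyxyyxxyy' → no match
10. 'xxxxyyxyyxyy' → match
Total matched: 2

2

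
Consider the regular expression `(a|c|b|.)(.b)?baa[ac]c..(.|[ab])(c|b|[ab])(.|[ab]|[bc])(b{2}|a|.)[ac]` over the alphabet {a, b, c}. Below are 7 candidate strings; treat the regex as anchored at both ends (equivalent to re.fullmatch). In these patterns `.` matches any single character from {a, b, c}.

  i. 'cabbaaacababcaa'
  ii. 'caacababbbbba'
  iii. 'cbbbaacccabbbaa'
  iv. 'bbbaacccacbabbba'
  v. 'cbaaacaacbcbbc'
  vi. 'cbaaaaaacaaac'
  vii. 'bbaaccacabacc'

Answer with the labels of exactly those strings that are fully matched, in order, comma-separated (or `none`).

i → match
ii → no match
iii → match
iv → no match
v → match
vi → no match
vii → match

i, iii, v, vii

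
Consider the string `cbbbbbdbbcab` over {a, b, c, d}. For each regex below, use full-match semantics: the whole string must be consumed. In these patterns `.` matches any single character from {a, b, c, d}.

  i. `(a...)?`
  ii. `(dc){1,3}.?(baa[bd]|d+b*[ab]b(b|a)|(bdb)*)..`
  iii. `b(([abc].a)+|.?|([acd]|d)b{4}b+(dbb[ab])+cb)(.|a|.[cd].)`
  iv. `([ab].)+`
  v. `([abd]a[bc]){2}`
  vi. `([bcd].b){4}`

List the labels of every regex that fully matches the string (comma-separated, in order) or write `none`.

i → no match
ii → no match — must start with `dc`
iii → no match — must start with `b`
iv → no match
v → no match
vi → match

vi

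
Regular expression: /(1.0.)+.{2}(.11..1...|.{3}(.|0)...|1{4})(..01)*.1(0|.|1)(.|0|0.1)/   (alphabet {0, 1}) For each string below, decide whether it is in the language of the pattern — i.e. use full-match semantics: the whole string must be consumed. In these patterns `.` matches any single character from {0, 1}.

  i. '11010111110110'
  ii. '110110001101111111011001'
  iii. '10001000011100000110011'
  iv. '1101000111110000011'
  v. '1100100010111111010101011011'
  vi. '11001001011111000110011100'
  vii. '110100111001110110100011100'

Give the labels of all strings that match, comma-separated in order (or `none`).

i → match
ii → match
iii → match
iv → no match
v → match
vi → match
vii → match

i, ii, iii, v, vi, vii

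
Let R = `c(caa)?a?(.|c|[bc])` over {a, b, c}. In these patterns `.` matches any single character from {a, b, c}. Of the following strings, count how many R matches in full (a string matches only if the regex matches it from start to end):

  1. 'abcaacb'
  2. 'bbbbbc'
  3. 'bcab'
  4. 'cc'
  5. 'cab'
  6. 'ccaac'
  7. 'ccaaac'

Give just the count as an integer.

4

1 → no match — must start with 'c'
2 → no match — must start with 'c'
3 → no match — must start with 'c'
4 → match
5 → match
6 → match
7 → match
Total matched: 4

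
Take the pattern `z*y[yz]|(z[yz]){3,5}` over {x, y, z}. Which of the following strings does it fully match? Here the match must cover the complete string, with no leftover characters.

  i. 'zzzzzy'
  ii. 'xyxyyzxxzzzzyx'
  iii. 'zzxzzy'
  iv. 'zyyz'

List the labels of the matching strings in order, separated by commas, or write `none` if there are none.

i

i → match
ii → no match
iii → no match
iv → no match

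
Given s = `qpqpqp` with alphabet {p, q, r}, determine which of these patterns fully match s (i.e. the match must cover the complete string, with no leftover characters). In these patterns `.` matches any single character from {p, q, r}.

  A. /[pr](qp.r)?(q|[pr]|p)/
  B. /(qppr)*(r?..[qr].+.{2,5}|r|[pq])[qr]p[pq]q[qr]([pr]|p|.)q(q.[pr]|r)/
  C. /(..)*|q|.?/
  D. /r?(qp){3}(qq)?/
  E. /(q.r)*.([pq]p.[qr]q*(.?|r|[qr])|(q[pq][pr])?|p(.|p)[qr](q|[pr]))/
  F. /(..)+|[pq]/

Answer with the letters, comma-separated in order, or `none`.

C, D, F

A → no match
B → no match
C → match
D → match
E → no match
F → match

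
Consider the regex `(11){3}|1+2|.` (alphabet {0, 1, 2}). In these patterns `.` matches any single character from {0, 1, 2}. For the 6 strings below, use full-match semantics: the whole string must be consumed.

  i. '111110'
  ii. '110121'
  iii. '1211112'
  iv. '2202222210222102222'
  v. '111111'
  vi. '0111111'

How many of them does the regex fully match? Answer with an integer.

1

i → no match
ii → no match
iii → no match
iv → no match
v → match
vi → no match
Total matched: 1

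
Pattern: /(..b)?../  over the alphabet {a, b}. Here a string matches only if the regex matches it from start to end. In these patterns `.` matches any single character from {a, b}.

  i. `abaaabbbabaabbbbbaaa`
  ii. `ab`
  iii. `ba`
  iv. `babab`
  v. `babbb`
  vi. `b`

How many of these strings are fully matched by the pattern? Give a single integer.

i → no match
ii. `ab` → match
iii. `ba` → match
iv. `babab` → match
v. `babbb` → match
vi. `b` → no match
Total matched: 4

4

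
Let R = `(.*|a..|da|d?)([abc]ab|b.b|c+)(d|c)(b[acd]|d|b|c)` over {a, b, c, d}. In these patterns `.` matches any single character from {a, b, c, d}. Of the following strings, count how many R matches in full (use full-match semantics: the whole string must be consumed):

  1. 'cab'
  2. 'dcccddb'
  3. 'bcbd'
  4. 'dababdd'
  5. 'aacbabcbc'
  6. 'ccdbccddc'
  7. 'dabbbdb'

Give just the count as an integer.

1. 'cab' → no match
2. 'dcccddb' → no match
3. 'bcbd' → no match
4. 'dababdd' → match
5. 'aacbabcbc' → match
6. 'ccdbccddc' → no match
7. 'dabbbdb' → match
Total matched: 3

3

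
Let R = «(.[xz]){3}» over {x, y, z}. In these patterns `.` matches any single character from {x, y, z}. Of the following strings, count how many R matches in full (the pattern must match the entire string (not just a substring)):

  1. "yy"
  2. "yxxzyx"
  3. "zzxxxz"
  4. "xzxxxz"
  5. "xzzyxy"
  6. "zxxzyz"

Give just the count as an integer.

4

1 → no match
2 → match
3 → match
4 → match
5 → no match
6 → match
Total matched: 4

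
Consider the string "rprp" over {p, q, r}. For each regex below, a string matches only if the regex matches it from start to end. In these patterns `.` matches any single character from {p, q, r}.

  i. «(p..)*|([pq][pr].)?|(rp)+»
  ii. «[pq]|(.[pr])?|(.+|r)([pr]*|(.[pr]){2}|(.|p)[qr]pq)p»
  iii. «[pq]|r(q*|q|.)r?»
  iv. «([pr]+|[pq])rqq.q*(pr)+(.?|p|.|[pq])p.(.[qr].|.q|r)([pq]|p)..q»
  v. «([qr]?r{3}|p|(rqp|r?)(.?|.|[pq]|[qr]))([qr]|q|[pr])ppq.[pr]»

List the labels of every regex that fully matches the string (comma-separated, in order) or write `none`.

i, ii

i → match
ii → match
iii → no match
iv → no match — must end with "q"
v → no match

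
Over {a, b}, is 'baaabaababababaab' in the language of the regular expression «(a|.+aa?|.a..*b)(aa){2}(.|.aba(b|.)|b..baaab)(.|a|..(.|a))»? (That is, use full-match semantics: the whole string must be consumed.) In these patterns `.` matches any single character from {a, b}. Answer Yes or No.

No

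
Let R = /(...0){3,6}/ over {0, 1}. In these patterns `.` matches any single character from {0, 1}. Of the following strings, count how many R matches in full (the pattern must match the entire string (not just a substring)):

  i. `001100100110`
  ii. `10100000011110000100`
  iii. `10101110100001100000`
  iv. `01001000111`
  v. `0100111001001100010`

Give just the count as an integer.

1

i. `001100100110` → no match
ii → no match
iii → match
iv. `01001000111` → no match — must end with `0`
v → no match
Total matched: 1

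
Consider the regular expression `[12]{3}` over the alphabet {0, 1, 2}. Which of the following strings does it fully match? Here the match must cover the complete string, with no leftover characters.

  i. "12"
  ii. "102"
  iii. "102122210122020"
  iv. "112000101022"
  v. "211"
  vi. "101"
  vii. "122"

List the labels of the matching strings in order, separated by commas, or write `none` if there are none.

v, vii

i → no match
ii → no match
iii → no match
iv → no match
v → match
vi → no match
vii → match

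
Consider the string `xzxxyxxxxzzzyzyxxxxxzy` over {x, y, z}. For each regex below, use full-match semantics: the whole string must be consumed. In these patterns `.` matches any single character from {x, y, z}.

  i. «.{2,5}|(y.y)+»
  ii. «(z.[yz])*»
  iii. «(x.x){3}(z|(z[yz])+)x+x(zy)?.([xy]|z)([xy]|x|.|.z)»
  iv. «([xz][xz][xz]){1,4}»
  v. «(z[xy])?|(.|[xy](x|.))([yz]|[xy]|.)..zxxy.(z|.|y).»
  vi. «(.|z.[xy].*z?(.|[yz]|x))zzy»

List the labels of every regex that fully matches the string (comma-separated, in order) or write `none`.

iii

i → no match
ii → no match
iii → match
iv → no match
v → no match
vi → no match — must end with `zzy`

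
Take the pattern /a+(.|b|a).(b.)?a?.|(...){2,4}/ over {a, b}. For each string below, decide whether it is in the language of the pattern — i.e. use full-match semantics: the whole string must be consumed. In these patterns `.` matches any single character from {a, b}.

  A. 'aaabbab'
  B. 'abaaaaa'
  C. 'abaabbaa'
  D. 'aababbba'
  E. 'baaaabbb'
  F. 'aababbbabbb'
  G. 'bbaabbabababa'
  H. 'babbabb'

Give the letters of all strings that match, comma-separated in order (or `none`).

A. 'aaabbab' → match
B. 'abaaaaa' → no match
C. 'abaabbaa' → no match
D. 'aababbba' → no match
E. 'baaaabbb' → no match
F. 'aababbbabbb' → no match
G → no match
H. 'babbabb' → no match

A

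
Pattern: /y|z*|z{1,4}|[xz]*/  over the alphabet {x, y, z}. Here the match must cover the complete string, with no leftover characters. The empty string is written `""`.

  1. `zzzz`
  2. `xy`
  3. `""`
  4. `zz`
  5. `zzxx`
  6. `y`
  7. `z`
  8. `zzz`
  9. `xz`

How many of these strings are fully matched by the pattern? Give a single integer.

8

1 → match
2 → no match
3 → match
4 → match
5 → match
6 → match
7 → match
8 → match
9 → match
Total matched: 8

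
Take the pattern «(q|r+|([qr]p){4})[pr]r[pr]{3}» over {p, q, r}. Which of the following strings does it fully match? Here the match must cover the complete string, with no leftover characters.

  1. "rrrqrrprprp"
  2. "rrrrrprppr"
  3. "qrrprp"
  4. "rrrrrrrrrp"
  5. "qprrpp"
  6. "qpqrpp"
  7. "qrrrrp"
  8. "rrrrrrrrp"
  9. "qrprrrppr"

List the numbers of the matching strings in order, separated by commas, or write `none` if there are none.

2, 3, 4, 5, 7, 8

1. "rrrqrrprprp" → no match
2. "rrrrrprppr" → match
3. "qrrprp" → match
4. "rrrrrrrrrp" → match
5. "qprrpp" → match
6. "qpqrpp" → no match
7. "qrrrrp" → match
8. "rrrrrrrrp" → match
9. "qrprrrppr" → no match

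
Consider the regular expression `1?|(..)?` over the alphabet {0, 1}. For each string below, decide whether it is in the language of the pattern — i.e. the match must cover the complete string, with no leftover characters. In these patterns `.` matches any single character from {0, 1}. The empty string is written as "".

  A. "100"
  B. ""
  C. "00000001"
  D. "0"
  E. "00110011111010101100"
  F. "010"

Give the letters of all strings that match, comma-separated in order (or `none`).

A → no match
B → match
C → no match
D → no match
E → no match
F → no match

B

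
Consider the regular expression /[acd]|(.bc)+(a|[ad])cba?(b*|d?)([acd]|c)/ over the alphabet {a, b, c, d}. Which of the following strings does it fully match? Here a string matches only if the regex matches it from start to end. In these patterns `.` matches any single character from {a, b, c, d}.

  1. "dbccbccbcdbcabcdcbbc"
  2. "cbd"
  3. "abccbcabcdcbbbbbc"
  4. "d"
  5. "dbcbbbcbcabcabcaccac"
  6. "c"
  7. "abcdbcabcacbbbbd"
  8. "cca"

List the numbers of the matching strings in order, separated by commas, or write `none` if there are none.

1, 3, 4, 6, 7

1 → match
2 → no match
3 → match
4 → match
5 → no match
6 → match
7 → match
8 → no match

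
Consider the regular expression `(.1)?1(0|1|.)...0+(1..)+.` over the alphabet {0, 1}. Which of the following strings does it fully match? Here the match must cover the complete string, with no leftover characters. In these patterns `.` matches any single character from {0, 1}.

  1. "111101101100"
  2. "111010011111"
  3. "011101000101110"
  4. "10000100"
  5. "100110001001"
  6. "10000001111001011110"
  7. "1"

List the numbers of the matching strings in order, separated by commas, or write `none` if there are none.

1, 5, 6

1. "111101101100" → match
2. "111010011111" → no match
3 → no match
4. "10000100" → no match
5. "100110001001" → match
6 → match
7. "1" → no match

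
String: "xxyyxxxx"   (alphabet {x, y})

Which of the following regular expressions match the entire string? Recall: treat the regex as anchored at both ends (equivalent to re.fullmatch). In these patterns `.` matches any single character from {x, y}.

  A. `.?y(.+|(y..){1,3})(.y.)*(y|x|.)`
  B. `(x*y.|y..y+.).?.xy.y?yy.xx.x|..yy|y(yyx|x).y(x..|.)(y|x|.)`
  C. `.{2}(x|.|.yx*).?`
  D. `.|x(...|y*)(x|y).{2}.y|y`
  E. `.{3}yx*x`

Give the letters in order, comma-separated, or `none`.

C, E

A → no match
B → no match
C → match
D → no match
E → match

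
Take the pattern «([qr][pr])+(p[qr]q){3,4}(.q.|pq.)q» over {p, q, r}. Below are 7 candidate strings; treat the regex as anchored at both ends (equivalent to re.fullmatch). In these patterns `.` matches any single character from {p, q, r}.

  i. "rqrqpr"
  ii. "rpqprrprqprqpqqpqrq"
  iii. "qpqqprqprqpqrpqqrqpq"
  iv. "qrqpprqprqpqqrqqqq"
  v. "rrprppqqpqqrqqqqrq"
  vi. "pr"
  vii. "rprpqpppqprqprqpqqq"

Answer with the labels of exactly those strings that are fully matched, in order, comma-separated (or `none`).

ii

i → no match — must end with "q"
ii → match
iii → no match
iv → no match
v → no match
vi → no match — must end with "q"
vii → no match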